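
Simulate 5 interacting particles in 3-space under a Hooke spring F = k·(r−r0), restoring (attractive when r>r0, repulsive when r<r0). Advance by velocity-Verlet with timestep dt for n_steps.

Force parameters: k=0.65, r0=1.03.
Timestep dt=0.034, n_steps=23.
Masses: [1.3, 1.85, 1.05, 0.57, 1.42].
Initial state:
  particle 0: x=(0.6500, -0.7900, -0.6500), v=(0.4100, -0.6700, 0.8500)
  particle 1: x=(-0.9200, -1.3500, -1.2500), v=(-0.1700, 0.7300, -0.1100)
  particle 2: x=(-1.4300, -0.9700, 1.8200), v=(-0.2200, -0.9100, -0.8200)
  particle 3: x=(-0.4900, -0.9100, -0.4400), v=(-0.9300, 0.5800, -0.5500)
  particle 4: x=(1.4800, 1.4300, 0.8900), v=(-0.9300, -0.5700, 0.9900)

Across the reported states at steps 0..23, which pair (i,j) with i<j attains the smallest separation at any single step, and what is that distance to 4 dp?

pair (1,3), distance 0.8729

step 0: x0=(0.6500, -0.7900, -0.6500) x1=(-0.9200, -1.3500, -1.2500) x2=(-1.4300, -0.9700, 1.8200) x3=(-0.4900, -0.9100, -0.4400) x4=(1.4800, 1.4300, 0.8900)
step 1: x0=(0.6635, -0.8125, -0.6204) x1=(-0.9253, -1.3247, -1.2529) x2=(-1.4359, -1.0003, 1.7901) x3=(-0.5210, -0.8892, -0.4572) x4=(1.4468, 1.4088, 0.9229)
step 2: x0=(0.6759, -0.8343, -0.5894) x1=(-0.9298, -1.2983, -1.2543) x2=(-1.4386, -1.0294, 1.7561) x3=(-0.5506, -0.8664, -0.4715) x4=(1.4106, 1.3840, 0.9543)
step 3: x0=(0.6873, -0.8556, -0.5571) x1=(-0.9335, -1.2710, -1.2541) x2=(-1.4383, -1.0572, 1.7183) x3=(-0.5789, -0.8416, -0.4828) x4=(1.3714, 1.3556, 0.9840)
step 4: x0=(0.6975, -0.8762, -0.5235) x1=(-0.9363, -1.2427, -1.2523) x2=(-1.4348, -1.0837, 1.6767) x3=(-0.6057, -0.8150, -0.4910) x4=(1.3293, 1.3237, 1.0121)
step 5: x0=(0.7066, -0.8962, -0.4888) x1=(-0.9383, -1.2136, -1.2489) x2=(-1.4284, -1.1088, 1.6315) x3=(-0.6309, -0.7866, -0.4962) x4=(1.2843, 1.2884, 1.0385)
step 6: x0=(0.7145, -0.9156, -0.4528) x1=(-0.9394, -1.1837, -1.2440) x2=(-1.4190, -1.1325, 1.5828) x3=(-0.6545, -0.7565, -0.4983) x4=(1.2365, 1.2497, 1.0632)
step 7: x0=(0.7211, -0.9343, -0.4157) x1=(-0.9397, -1.1530, -1.2375) x2=(-1.4067, -1.1547, 1.5307) x3=(-0.6765, -0.7249, -0.4974) x4=(1.1859, 1.2077, 1.0861)
step 8: x0=(0.7265, -0.9524, -0.3777) x1=(-0.9393, -1.1216, -1.2295) x2=(-1.3916, -1.1755, 1.4756) x3=(-0.6968, -0.6918, -0.4935) x4=(1.1328, 1.1625, 1.1072)
step 9: x0=(0.7305, -0.9698, -0.3386) x1=(-0.9380, -1.0895, -1.2201) x2=(-1.3739, -1.1948, 1.4174) x3=(-0.7154, -0.6575, -0.4867) x4=(1.0772, 1.1143, 1.1265)
step 10: x0=(0.7333, -0.9865, -0.2987) x1=(-0.9359, -1.0568, -1.2092) x2=(-1.3536, -1.2126, 1.3565) x3=(-0.7323, -0.6220, -0.4770) x4=(1.0192, 1.0631, 1.1440)
step 11: x0=(0.7346, -1.0026, -0.2579) x1=(-0.9331, -1.0235, -1.1968) x2=(-1.3307, -1.2289, 1.2930) x3=(-0.7473, -0.5856, -0.4644) x4=(0.9588, 1.0090, 1.1596)
step 12: x0=(0.7346, -1.0180, -0.2165) x1=(-0.9296, -0.9897, -1.1830) x2=(-1.3056, -1.2437, 1.2271) x3=(-0.7606, -0.5483, -0.4492) x4=(0.8963, 0.9522, 1.1734)
step 13: x0=(0.7332, -1.0327, -0.1744) x1=(-0.9253, -0.9555, -1.1679) x2=(-1.2781, -1.2570, 1.1590) x3=(-0.7722, -0.5102, -0.4313) x4=(0.8317, 0.8927, 1.1854)
step 14: x0=(0.7304, -1.0467, -0.1317) x1=(-0.9202, -0.9208, -1.1514) x2=(-1.2486, -1.2689, 1.0890) x3=(-0.7820, -0.4716, -0.4108) x4=(0.7652, 0.8308, 1.1956)
step 15: x0=(0.7262, -1.0600, -0.0885) x1=(-0.9145, -0.8858, -1.1336) x2=(-1.2170, -1.2793, 1.0172) x3=(-0.7900, -0.4326, -0.3880) x4=(0.6968, 0.7666, 1.2040)
step 16: x0=(0.7206, -1.0727, -0.0450) x1=(-0.9081, -0.8505, -1.1146) x2=(-1.1836, -1.2884, 0.9438) x3=(-0.7963, -0.3934, -0.3629) x4=(0.6268, 0.7002, 1.2106)
step 17: x0=(0.7136, -1.0847, -0.0011) x1=(-0.9010, -0.8149, -1.0943) x2=(-1.1485, -1.2961, 0.8691) x3=(-0.8009, -0.3539, -0.3357) x4=(0.5552, 0.6318, 1.2154)
step 18: x0=(0.7052, -1.0959, 0.0430) x1=(-0.8932, -0.7790, -1.0728) x2=(-1.1118, -1.3024, 0.7932) x3=(-0.8039, -0.3145, -0.3064) x4=(0.4823, 0.5615, 1.2186)
step 19: x0=(0.6954, -1.1065, 0.0872) x1=(-0.8848, -0.7431, -1.0502) x2=(-1.0736, -1.3076, 0.7163) x3=(-0.8053, -0.2753, -0.2753) x4=(0.4080, 0.4895, 1.2201)
step 20: x0=(0.6843, -1.1164, 0.1316) x1=(-0.8758, -0.7070, -1.0265) x2=(-1.0342, -1.3115, 0.6387) x3=(-0.8051, -0.2362, -0.2426) x4=(0.3326, 0.4159, 1.2200)
step 21: x0=(0.6719, -1.1257, 0.1759) x1=(-0.8663, -0.6708, -1.0017) x2=(-0.9936, -1.3143, 0.5605) x3=(-0.8035, -0.1976, -0.2082) x4=(0.2562, 0.3409, 1.2183)
step 22: x0=(0.6583, -1.1342, 0.2202) x1=(-0.8561, -0.6345, -0.9760) x2=(-0.9520, -1.3160, 0.4818) x3=(-0.8005, -0.1595, -0.1724) x4=(0.1790, 0.2646, 1.2152)
step 23: x0=(0.6433, -1.1420, 0.2643) x1=(-0.8455, -0.5983, -0.9493) x2=(-0.9095, -1.3168, 0.4029) x3=(-0.7962, -0.1220, -0.1354) x4=(0.1010, 0.1873, 1.2106)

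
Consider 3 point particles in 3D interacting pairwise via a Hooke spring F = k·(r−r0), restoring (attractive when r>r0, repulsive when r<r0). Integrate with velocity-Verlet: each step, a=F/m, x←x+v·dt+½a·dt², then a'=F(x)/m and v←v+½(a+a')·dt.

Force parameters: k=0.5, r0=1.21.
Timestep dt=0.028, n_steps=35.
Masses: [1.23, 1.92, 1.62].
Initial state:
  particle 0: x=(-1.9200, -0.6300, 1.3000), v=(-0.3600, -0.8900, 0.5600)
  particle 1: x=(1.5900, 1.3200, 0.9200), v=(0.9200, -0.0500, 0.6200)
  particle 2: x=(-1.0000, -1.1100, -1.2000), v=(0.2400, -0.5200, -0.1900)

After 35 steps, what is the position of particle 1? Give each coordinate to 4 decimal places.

(1.9153, 0.8592, 1.3525)

step 0: x0=(-1.9200, -0.6300, 1.3000) x1=(1.5900, 1.3200, 0.9200) x2=(-1.0000, -1.1100, -1.2000)
step 1: x0=(-1.9296, -0.6547, 1.3154) x1=(1.6153, 1.3183, 0.9372) x2=(-0.9931, -1.1243, -1.2050)
step 2: x0=(-1.9383, -0.6791, 1.3303) x1=(1.6398, 1.3159, 0.9542) x2=(-0.9859, -1.1382, -1.2092)
step 3: x0=(-1.9459, -0.7031, 1.3447) x1=(1.6633, 1.3129, 0.9709) x2=(-0.9784, -1.1515, -1.2128)
step 4: x0=(-1.9526, -0.7268, 1.3585) x1=(1.6859, 1.3093, 0.9874) x2=(-0.9705, -1.1644, -1.2156)
step 5: x0=(-1.9583, -0.7501, 1.3717) x1=(1.7076, 1.3050, 1.0036) x2=(-0.9624, -1.1768, -1.2177)
step 6: x0=(-1.9630, -0.7729, 1.3844) x1=(1.7284, 1.3000, 1.0195) x2=(-0.9539, -1.1886, -1.2190)
step 7: x0=(-1.9666, -0.7954, 1.3966) x1=(1.7483, 1.2944, 1.0351) x2=(-0.9450, -1.2000, -1.2196)
step 8: x0=(-1.9692, -0.8175, 1.4081) x1=(1.7672, 1.2881, 1.0505) x2=(-0.9359, -1.2110, -1.2195)
step 9: x0=(-1.9708, -0.8391, 1.4192) x1=(1.7852, 1.2811, 1.0656) x2=(-0.9264, -1.2214, -1.2186)
step 10: x0=(-1.9713, -0.8604, 1.4296) x1=(1.8022, 1.2734, 1.0804) x2=(-0.9166, -1.2313, -1.2169)
step 11: x0=(-1.9707, -0.8812, 1.4395) x1=(1.8183, 1.2651, 1.0949) x2=(-0.9065, -1.2407, -1.2144)
step 12: x0=(-1.9691, -0.9016, 1.4488) x1=(1.8334, 1.2561, 1.1091) x2=(-0.8960, -1.2497, -1.2112)
step 13: x0=(-1.9664, -0.9216, 1.4576) x1=(1.8475, 1.2463, 1.1230) x2=(-0.8852, -1.2582, -1.2072)
step 14: x0=(-1.9626, -0.9411, 1.4657) x1=(1.8607, 1.2359, 1.1367) x2=(-0.8741, -1.2661, -1.2024)
step 15: x0=(-1.9577, -0.9602, 1.4733) x1=(1.8729, 1.2248, 1.1500) x2=(-0.8627, -1.2736, -1.1968)
step 16: x0=(-1.9518, -0.9788, 1.4804) x1=(1.8841, 1.2130, 1.1630) x2=(-0.8509, -1.2806, -1.1904)
step 17: x0=(-1.9447, -0.9970, 1.4868) x1=(1.8944, 1.2005, 1.1758) x2=(-0.8388, -1.2872, -1.1832)
step 18: x0=(-1.9366, -1.0147, 1.4927) x1=(1.9036, 1.1873, 1.1882) x2=(-0.8264, -1.2932, -1.1753)
step 19: x0=(-1.9273, -1.0320, 1.4980) x1=(1.9120, 1.1735, 1.2003) x2=(-0.8137, -1.2988, -1.1666)
step 20: x0=(-1.9170, -1.0488, 1.5028) x1=(1.9193, 1.1589, 1.2121) x2=(-0.8006, -1.3039, -1.1570)
step 21: x0=(-1.9056, -1.0651, 1.5070) x1=(1.9256, 1.1436, 1.2237) x2=(-0.7872, -1.3086, -1.1467)
step 22: x0=(-1.8930, -1.0810, 1.5106) x1=(1.9310, 1.1277, 1.2349) x2=(-0.7735, -1.3127, -1.1356)
step 23: x0=(-1.8794, -1.0964, 1.5137) x1=(1.9355, 1.1110, 1.2458) x2=(-0.7595, -1.3165, -1.1237)
step 24: x0=(-1.8647, -1.1113, 1.5163) x1=(1.9389, 1.0937, 1.2564) x2=(-0.7452, -1.3197, -1.1110)
step 25: x0=(-1.8489, -1.1258, 1.5183) x1=(1.9414, 1.0757, 1.2666) x2=(-0.7306, -1.3225, -1.0976)
step 26: x0=(-1.8320, -1.1398, 1.5197) x1=(1.9430, 1.0570, 1.2766) x2=(-0.7157, -1.3249, -1.0833)
step 27: x0=(-1.8140, -1.1533, 1.5207) x1=(1.9436, 1.0377, 1.2863) x2=(-0.7004, -1.3268, -1.0683)
step 28: x0=(-1.7950, -1.1664, 1.5211) x1=(1.9433, 1.0176, 1.2956) x2=(-0.6849, -1.3283, -1.0526)
step 29: x0=(-1.7749, -1.1789, 1.5209) x1=(1.9420, 0.9970, 1.3047) x2=(-0.6690, -1.3294, -1.0360)
step 30: x0=(-1.7538, -1.1910, 1.5203) x1=(1.9398, 0.9756, 1.3134) x2=(-0.6529, -1.3301, -1.0187)
step 31: x0=(-1.7316, -1.2027, 1.5192) x1=(1.9367, 0.9536, 1.3218) x2=(-0.6364, -1.3303, -1.0007)
step 32: x0=(-1.7084, -1.2138, 1.5176) x1=(1.9327, 0.9310, 1.3300) x2=(-0.6197, -1.3301, -0.9819)
step 33: x0=(-1.6842, -1.2245, 1.5154) x1=(1.9278, 0.9077, 1.3378) x2=(-0.6027, -1.3296, -0.9624)
step 34: x0=(-1.6589, -1.2347, 1.5129) x1=(1.9220, 0.8838, 1.3453) x2=(-0.5854, -1.3286, -0.9422)
step 35: x0=(-1.6327, -1.2445, 1.5098) x1=(1.9153, 0.8592, 1.3525) x2=(-0.5678, -1.3272, -0.9213)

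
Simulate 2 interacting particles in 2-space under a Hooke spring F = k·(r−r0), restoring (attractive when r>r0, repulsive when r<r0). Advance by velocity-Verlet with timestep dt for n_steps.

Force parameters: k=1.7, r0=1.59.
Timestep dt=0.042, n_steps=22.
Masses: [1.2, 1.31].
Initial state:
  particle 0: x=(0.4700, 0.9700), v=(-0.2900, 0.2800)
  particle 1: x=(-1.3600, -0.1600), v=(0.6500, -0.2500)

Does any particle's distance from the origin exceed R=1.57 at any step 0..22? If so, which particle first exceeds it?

step 0: x0=(0.4700, 0.9700) x1=(-1.3600, -0.1600)
step 1: x0=(0.4572, 0.9814) x1=(-1.3322, -0.1702)
step 2: x0=(0.4433, 0.9921) x1=(-1.3033, -0.1797)
step 3: x0=(0.4283, 1.0020) x1=(-1.2734, -0.1885)
step 4: x0=(0.4124, 1.0113) x1=(-1.2426, -0.1967)
step 5: x0=(0.3955, 1.0198) x1=(-1.2110, -0.2043)
step 6: x0=(0.3777, 1.0278) x1=(-1.1786, -0.2113)
step 7: x0=(0.3592, 1.0351) x1=(-1.1455, -0.2177)
step 8: x0=(0.3400, 1.0418) x1=(-1.1117, -0.2236)
step 9: x0=(0.3201, 1.0479) x1=(-1.0774, -0.2289)
step 10: x0=(0.2997, 1.0536) x1=(-1.0425, -0.2339)
step 11: x0=(0.2788, 1.0588) x1=(-1.0072, -0.2383)
step 12: x0=(0.2574, 1.0636) x1=(-0.9716, -0.2424)
step 13: x0=(0.2357, 1.0679) x1=(-0.9356, -0.2462)
step 14: x0=(0.2138, 1.0720) x1=(-0.8993, -0.2496)
step 15: x0=(0.1916, 1.0758) x1=(-0.8628, -0.2529)
step 16: x0=(0.1692, 1.0794) x1=(-0.8262, -0.2559)
step 17: x0=(0.1468, 1.0829) x1=(-0.7895, -0.2588)
step 18: x0=(0.1243, 1.0863) x1=(-0.7527, -0.2616)
step 19: x0=(0.1017, 1.0896) x1=(-0.7159, -0.2644)
step 20: x0=(0.0792, 1.0929) x1=(-0.6791, -0.2672)
step 21: x0=(0.0567, 1.0963) x1=(-0.6424, -0.2700)
step 22: x0=(0.0342, 1.0999) x1=(-0.6057, -0.2730)

no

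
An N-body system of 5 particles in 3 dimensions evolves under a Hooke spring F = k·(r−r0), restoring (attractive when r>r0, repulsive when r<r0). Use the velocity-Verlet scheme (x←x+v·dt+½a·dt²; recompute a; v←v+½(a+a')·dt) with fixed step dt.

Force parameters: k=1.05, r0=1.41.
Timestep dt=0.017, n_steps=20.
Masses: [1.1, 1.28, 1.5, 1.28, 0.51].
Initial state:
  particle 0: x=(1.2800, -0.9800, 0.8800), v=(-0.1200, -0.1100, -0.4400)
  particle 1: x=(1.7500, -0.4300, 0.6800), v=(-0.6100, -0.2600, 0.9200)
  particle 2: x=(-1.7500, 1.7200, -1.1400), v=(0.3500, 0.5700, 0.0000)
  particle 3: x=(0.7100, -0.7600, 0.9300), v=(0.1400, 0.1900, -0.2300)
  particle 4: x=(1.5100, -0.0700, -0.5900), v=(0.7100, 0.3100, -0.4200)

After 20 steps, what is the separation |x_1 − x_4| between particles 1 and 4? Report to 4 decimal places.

1.6942

step 0: x0=(1.2800, -0.9800, 0.8800) x1=(1.7500, -0.4300, 0.6800) x2=(-1.7500, 1.7200, -1.1400) x3=(0.7100, -0.7600, 0.9300) x4=(1.5100, -0.0700, -0.5900)
step 1: x0=(1.2777, -0.9817, 0.8723) x1=(1.7394, -0.4342, 0.6955) x2=(-1.7432, 1.7291, -1.1396) x3=(0.7121, -0.7565, 0.9259) x4=(1.5214, -0.0645, -0.5971)
step 2: x0=(1.2750, -0.9830, 0.8642) x1=(1.7285, -0.4379, 0.7106) x2=(-1.7348, 1.7369, -1.1382) x3=(0.7136, -0.7526, 0.9214) x4=(1.5314, -0.0585, -0.6040)
step 3: x0=(1.2718, -0.9841, 0.8556) x1=(1.7171, -0.4411, 0.7254) x2=(-1.7248, 1.7435, -1.1361) x3=(0.7145, -0.7482, 0.9166) x4=(1.5401, -0.0521, -0.6107)
step 4: x0=(1.2681, -0.9847, 0.8466) x1=(1.7054, -0.4438, 0.7398) x2=(-1.7131, 1.7489, -1.1330) x3=(0.7149, -0.7433, 0.9114) x4=(1.5474, -0.0452, -0.6172)
step 5: x0=(1.2639, -0.9851, 0.8371) x1=(1.6933, -0.4459, 0.7539) x2=(-1.6998, 1.7530, -1.1291) x3=(0.7147, -0.7379, 0.9058) x4=(1.5533, -0.0378, -0.6236)
step 6: x0=(1.2593, -0.9851, 0.8272) x1=(1.6808, -0.4476, 0.7677) x2=(-1.6849, 1.7559, -1.1243) x3=(0.7139, -0.7321, 0.8998) x4=(1.5579, -0.0300, -0.6297)
step 7: x0=(1.2542, -0.9848, 0.8168) x1=(1.6680, -0.4488, 0.7811) x2=(-1.6684, 1.7576, -1.1186) x3=(0.7125, -0.7258, 0.8935) x4=(1.5611, -0.0218, -0.6355)
step 8: x0=(1.2486, -0.9841, 0.8060) x1=(1.6548, -0.4494, 0.7941) x2=(-1.6503, 1.7580, -1.1121) x3=(0.7105, -0.7190, 0.8868) x4=(1.5629, -0.0132, -0.6411)
step 9: x0=(1.2426, -0.9832, 0.7947) x1=(1.6413, -0.4495, 0.8068) x2=(-1.6306, 1.7572, -1.1048) x3=(0.7080, -0.7117, 0.8797) x4=(1.5634, -0.0041, -0.6463)
step 10: x0=(1.2362, -0.9820, 0.7829) x1=(1.6275, -0.4490, 0.8192) x2=(-1.6095, 1.7552, -1.0966) x3=(0.7049, -0.7040, 0.8723) x4=(1.5626, 0.0054, -0.6513)
step 11: x0=(1.2293, -0.9804, 0.7706) x1=(1.6134, -0.4480, 0.8313) x2=(-1.5867, 1.7519, -1.0875) x3=(0.7012, -0.6957, 0.8646) x4=(1.5604, 0.0152, -0.6560)
step 12: x0=(1.2220, -0.9786, 0.7579) x1=(1.5989, -0.4465, 0.8430) x2=(-1.5625, 1.7475, -1.0777) x3=(0.6970, -0.6870, 0.8565) x4=(1.5569, 0.0254, -0.6603)
step 13: x0=(1.2142, -0.9765, 0.7447) x1=(1.5842, -0.4445, 0.8544) x2=(-1.5368, 1.7419, -1.0670) x3=(0.6922, -0.6779, 0.8480) x4=(1.5522, 0.0360, -0.6643)
step 14: x0=(1.2061, -0.9741, 0.7309) x1=(1.5692, -0.4419, 0.8655) x2=(-1.5096, 1.7351, -1.0556) x3=(0.6868, -0.6682, 0.8392) x4=(1.5461, 0.0470, -0.6680)
step 15: x0=(1.1975, -0.9714, 0.7168) x1=(1.5539, -0.4388, 0.8762) x2=(-1.4811, 1.7271, -1.0434) x3=(0.6809, -0.6581, 0.8300) x4=(1.5389, 0.0582, -0.6713)
step 16: x0=(1.1885, -0.9684, 0.7021) x1=(1.5384, -0.4352, 0.8867) x2=(-1.4511, 1.7180, -1.0303) x3=(0.6745, -0.6476, 0.8205) x4=(1.5303, 0.0698, -0.6742)
step 17: x0=(1.1791, -0.9652, 0.6869) x1=(1.5226, -0.4310, 0.8969) x2=(-1.4197, 1.7077, -1.0166) x3=(0.6675, -0.6366, 0.8107) x4=(1.5206, 0.0818, -0.6767)
step 18: x0=(1.1694, -0.9617, 0.6712) x1=(1.5065, -0.4263, 0.9068) x2=(-1.3870, 1.6963, -1.0021) x3=(0.6600, -0.6251, 0.8006) x4=(1.5097, 0.0940, -0.6788)
step 19: x0=(1.1593, -0.9580, 0.6551) x1=(1.4902, -0.4211, 0.9164) x2=(-1.3530, 1.6838, -0.9868) x3=(0.6519, -0.6132, 0.7901) x4=(1.4976, 0.1064, -0.6805)
step 20: x0=(1.1488, -0.9540, 0.6384) x1=(1.4737, -0.4154, 0.9257) x2=(-1.3177, 1.6703, -0.9708) x3=(0.6434, -0.6009, 0.7793) x4=(1.4844, 0.1192, -0.6818)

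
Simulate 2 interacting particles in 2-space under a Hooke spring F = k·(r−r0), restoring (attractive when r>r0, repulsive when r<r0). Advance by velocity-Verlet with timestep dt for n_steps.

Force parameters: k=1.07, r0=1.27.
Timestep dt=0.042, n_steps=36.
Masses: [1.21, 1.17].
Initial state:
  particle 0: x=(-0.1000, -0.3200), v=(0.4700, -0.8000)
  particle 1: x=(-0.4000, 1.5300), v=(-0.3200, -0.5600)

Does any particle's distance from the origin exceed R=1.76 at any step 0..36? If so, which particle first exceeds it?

step 0: x0=(-0.1000, -0.3200) x1=(-0.4000, 1.5300)
step 1: x0=(-0.0803, -0.3531) x1=(-0.4134, 1.5060)
step 2: x0=(-0.0608, -0.3853) x1=(-0.4265, 1.4810)
step 3: x0=(-0.0415, -0.4165) x1=(-0.4395, 1.4550)
step 4: x0=(-0.0224, -0.4468) x1=(-0.4523, 1.4280)
step 5: x0=(-0.0036, -0.4760) x1=(-0.4649, 1.4000)
step 6: x0=(0.0150, -0.5043) x1=(-0.4771, 1.3709)
step 7: x0=(0.0334, -0.5315) x1=(-0.4891, 1.3408)
step 8: x0=(0.0515, -0.5577) x1=(-0.5009, 1.3097)
step 9: x0=(0.0693, -0.5829) x1=(-0.5123, 1.2775)
step 10: x0=(0.0867, -0.6071) x1=(-0.5233, 1.2442)
step 11: x0=(0.1038, -0.6303) x1=(-0.5341, 1.2099)
step 12: x0=(0.1206, -0.6525) x1=(-0.5445, 1.1746)
step 13: x0=(0.1370, -0.6737) x1=(-0.5545, 1.1383)
step 14: x0=(0.1531, -0.6939) x1=(-0.5641, 1.1009)
step 15: x0=(0.1688, -0.7132) x1=(-0.5733, 1.0626)
step 16: x0=(0.1840, -0.7315) x1=(-0.5821, 1.0233)
step 17: x0=(0.1989, -0.7489) x1=(-0.5905, 0.9830)
step 18: x0=(0.2134, -0.7654) x1=(-0.5985, 0.9418)
step 19: x0=(0.2274, -0.7810) x1=(-0.6061, 0.8997)
step 20: x0=(0.2410, -0.7958) x1=(-0.6132, 0.8567)
step 21: x0=(0.2542, -0.8098) x1=(-0.6199, 0.8129)
step 22: x0=(0.2670, -0.8229) x1=(-0.6261, 0.7682)
step 23: x0=(0.2794, -0.8354) x1=(-0.6319, 0.7228)
step 24: x0=(0.2913, -0.8471) x1=(-0.6373, 0.6766)
step 25: x0=(0.3028, -0.8581) x1=(-0.6422, 0.6298)
step 26: x0=(0.3139, -0.8684) x1=(-0.6467, 0.5822)
step 27: x0=(0.3246, -0.8782) x1=(-0.6508, 0.5340)
step 28: x0=(0.3349, -0.8874) x1=(-0.6545, 0.4853)
step 29: x0=(0.3448, -0.8960) x1=(-0.6578, 0.4359)
step 30: x0=(0.3544, -0.9042) x1=(-0.6607, 0.3861)
step 31: x0=(0.3635, -0.9119) x1=(-0.6632, 0.3358)
step 32: x0=(0.3724, -0.9192) x1=(-0.6653, 0.2851)
step 33: x0=(0.3809, -0.9261) x1=(-0.6672, 0.2339)
step 34: x0=(0.3891, -0.9326) x1=(-0.6687, 0.1824)
step 35: x0=(0.3970, -0.9389) x1=(-0.6699, 0.1307)
step 36: x0=(0.4047, -0.9449) x1=(-0.6709, 0.0786)

no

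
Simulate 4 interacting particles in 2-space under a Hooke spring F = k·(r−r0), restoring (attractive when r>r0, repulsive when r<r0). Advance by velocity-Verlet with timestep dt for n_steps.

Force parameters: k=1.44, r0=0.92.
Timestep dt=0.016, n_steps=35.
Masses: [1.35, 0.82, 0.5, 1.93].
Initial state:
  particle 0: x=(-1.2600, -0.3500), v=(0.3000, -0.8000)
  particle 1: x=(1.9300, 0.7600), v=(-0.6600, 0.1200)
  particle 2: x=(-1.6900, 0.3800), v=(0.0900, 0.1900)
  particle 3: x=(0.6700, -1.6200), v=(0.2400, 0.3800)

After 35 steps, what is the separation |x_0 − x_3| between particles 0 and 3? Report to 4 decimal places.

step 0: x0=(-1.2600, -0.3500) x1=(1.9300, 0.7600) x2=(-1.6900, 0.3800) x3=(0.6700, -1.6200)
step 1: x0=(-1.2547, -0.3628) x1=(1.9181, 0.7613) x2=(-1.6870, 0.3826) x3=(0.6736, -1.6136)
step 2: x0=(-1.2485, -0.3756) x1=(1.9036, 0.7614) x2=(-1.6807, 0.3845) x3=(0.6769, -1.6064)
step 3: x0=(-1.2413, -0.3884) x1=(1.8866, 0.7604) x2=(-1.6714, 0.3856) x3=(0.6798, -1.5986)
step 4: x0=(-1.2332, -0.4011) x1=(1.8669, 0.7581) x2=(-1.6588, 0.3858) x3=(0.6823, -1.5900)
step 5: x0=(-1.2242, -0.4139) x1=(1.8448, 0.7547) x2=(-1.6431, 0.3853) x3=(0.6844, -1.5808)
step 6: x0=(-1.2142, -0.4266) x1=(1.8201, 0.7501) x2=(-1.6244, 0.3840) x3=(0.6862, -1.5709)
step 7: x0=(-1.2034, -0.4392) x1=(1.7930, 0.7443) x2=(-1.6026, 0.3819) x3=(0.6875, -1.5603)
step 8: x0=(-1.1916, -0.4518) x1=(1.7635, 0.7373) x2=(-1.5778, 0.3789) x3=(0.6885, -1.5490)
step 9: x0=(-1.1790, -0.4644) x1=(1.7317, 0.7292) x2=(-1.5501, 0.3752) x3=(0.6891, -1.5371)
step 10: x0=(-1.1656, -0.4768) x1=(1.6976, 0.7199) x2=(-1.5194, 0.3707) x3=(0.6893, -1.5246)
step 11: x0=(-1.1513, -0.4893) x1=(1.6612, 0.7096) x2=(-1.4860, 0.3655) x3=(0.6892, -1.5114)
step 12: x0=(-1.1361, -0.5016) x1=(1.6227, 0.6981) x2=(-1.4498, 0.3595) x3=(0.6887, -1.4976)
step 13: x0=(-1.1202, -0.5139) x1=(1.5821, 0.6855) x2=(-1.4110, 0.3527) x3=(0.6878, -1.4832)
step 14: x0=(-1.1035, -0.5260) x1=(1.5395, 0.6719) x2=(-1.3696, 0.3452) x3=(0.6866, -1.4682)
step 15: x0=(-1.0861, -0.5382) x1=(1.4949, 0.6572) x2=(-1.3258, 0.3370) x3=(0.6851, -1.4526)
step 16: x0=(-1.0679, -0.5502) x1=(1.4485, 0.6415) x2=(-1.2795, 0.3281) x3=(0.6832, -1.4365)
step 17: x0=(-1.0489, -0.5621) x1=(1.4004, 0.6248) x2=(-1.2310, 0.3185) x3=(0.6809, -1.4198)
step 18: x0=(-1.0293, -0.5740) x1=(1.3505, 0.6071) x2=(-1.1803, 0.3082) x3=(0.6783, -1.4027)
step 19: x0=(-1.0091, -0.5857) x1=(1.2990, 0.5885) x2=(-1.1275, 0.2973) x3=(0.6754, -1.3850)
step 20: x0=(-0.9882, -0.5974) x1=(1.2461, 0.5690) x2=(-1.0728, 0.2858) x3=(0.6722, -1.3668)
step 21: x0=(-0.9666, -0.6090) x1=(1.1917, 0.5486) x2=(-1.0163, 0.2737) x3=(0.6687, -1.3481)
step 22: x0=(-0.9445, -0.6205) x1=(1.1360, 0.5273) x2=(-0.9581, 0.2610) x3=(0.6649, -1.3290)
step 23: x0=(-0.9218, -0.6319) x1=(1.0791, 0.5052) x2=(-0.8983, 0.2477) x3=(0.6608, -1.3095)
step 24: x0=(-0.8986, -0.6432) x1=(1.0211, 0.4824) x2=(-0.8370, 0.2339) x3=(0.6564, -1.2896)
step 25: x0=(-0.8749, -0.6545) x1=(0.9620, 0.4587) x2=(-0.7744, 0.2196) x3=(0.6518, -1.2692)
step 26: x0=(-0.8508, -0.6656) x1=(0.9021, 0.4344) x2=(-0.7106, 0.2048) x3=(0.6469, -1.2485)
step 27: x0=(-0.8262, -0.6767) x1=(0.8413, 0.4094) x2=(-0.6457, 0.1895) x3=(0.6418, -1.2275)
step 28: x0=(-0.8012, -0.6876) x1=(0.7799, 0.3838) x2=(-0.5800, 0.1738) x3=(0.6365, -1.2061)
step 29: x0=(-0.7758, -0.6985) x1=(0.7178, 0.3576) x2=(-0.5134, 0.1576) x3=(0.6309, -1.1845)
step 30: x0=(-0.7500, -0.7093) x1=(0.6553, 0.3309) x2=(-0.4462, 0.1410) x3=(0.6252, -1.1626)
step 31: x0=(-0.7240, -0.7200) x1=(0.5924, 0.3037) x2=(-0.3785, 0.1240) x3=(0.6192, -1.1404)
step 32: x0=(-0.6976, -0.7306) x1=(0.5291, 0.2760) x2=(-0.3104, 0.1066) x3=(0.6131, -1.1179)
step 33: x0=(-0.6710, -0.7412) x1=(0.4657, 0.2479) x2=(-0.2421, 0.0889) x3=(0.6068, -1.0953)
step 34: x0=(-0.6442, -0.7516) x1=(0.4022, 0.2195) x2=(-0.1737, 0.0708) x3=(0.6004, -1.0725)
step 35: x0=(-0.6172, -0.7620) x1=(0.3387, 0.1908) x2=(-0.1053, 0.0523) x3=(0.5938, -1.0495)

1.2447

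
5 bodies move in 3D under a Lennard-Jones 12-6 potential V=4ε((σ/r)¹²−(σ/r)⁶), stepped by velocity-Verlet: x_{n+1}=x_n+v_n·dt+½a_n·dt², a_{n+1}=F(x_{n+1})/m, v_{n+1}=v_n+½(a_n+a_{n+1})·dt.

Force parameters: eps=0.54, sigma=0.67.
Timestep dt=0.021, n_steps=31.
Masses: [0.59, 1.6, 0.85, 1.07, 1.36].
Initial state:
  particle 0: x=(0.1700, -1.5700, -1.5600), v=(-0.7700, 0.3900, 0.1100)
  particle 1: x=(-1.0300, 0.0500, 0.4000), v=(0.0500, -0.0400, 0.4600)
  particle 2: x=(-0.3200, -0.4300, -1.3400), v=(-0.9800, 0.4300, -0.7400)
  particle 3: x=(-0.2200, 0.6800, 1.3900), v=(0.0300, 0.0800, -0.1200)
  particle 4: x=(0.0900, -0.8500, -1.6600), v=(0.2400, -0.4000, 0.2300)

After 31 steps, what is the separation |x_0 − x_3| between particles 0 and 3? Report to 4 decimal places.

step 0: x0=(0.1700, -1.5700, -1.5600) x1=(-1.0300, 0.0500, 0.4000) x2=(-0.3200, -0.4300, -1.3400) x3=(-0.2200, 0.6800, 1.3900) x4=(0.0900, -0.8500, -1.6600)
step 1: x0=(0.1539, -1.5624, -1.5576) x1=(-1.0289, 0.0492, 0.4097) x2=(-0.3438, -0.4177, -1.3530) x3=(-0.2194, 0.6817, 1.3875) x4=(0.0970, -0.8601, -1.6568)
step 2: x0=(0.1380, -1.5584, -1.5546) x1=(-1.0279, 0.0483, 0.4194) x2=(-0.3705, -0.4025, -1.3640) x3=(-0.2188, 0.6833, 1.3849) x4=(0.1058, -0.8706, -1.6551)
step 3: x0=(0.1223, -1.5608, -1.5507) x1=(-1.0268, 0.0475, 0.4290) x2=(-0.3980, -0.3866, -1.3745) x3=(-0.2182, 0.6850, 1.3823) x4=(0.1149, -0.8787, -1.6541)
step 4: x0=(0.1067, -1.5709, -1.5455) x1=(-1.0257, 0.0467, 0.4388) x2=(-0.4252, -0.3711, -1.3851) x3=(-0.2177, 0.6866, 1.3797) x4=(0.1239, -0.8832, -1.6536)
step 5: x0=(0.0909, -1.5873, -1.5393) x1=(-1.0245, 0.0459, 0.4485) x2=(-0.4518, -0.3562, -1.3961) x3=(-0.2171, 0.6882, 1.3770) x4=(0.1325, -0.8846, -1.6533)
step 6: x0=(0.0748, -1.6071, -1.5326) x1=(-1.0234, 0.0452, 0.4583) x2=(-0.4777, -0.3419, -1.4073) x3=(-0.2167, 0.6897, 1.3744) x4=(0.1408, -0.8841, -1.6530)
step 7: x0=(0.0586, -1.6278, -1.5256) x1=(-1.0222, 0.0444, 0.4680) x2=(-0.5028, -0.3284, -1.4189) x3=(-0.2162, 0.6913, 1.3716) x4=(0.1487, -0.8828, -1.6527)
step 8: x0=(0.0425, -1.6481, -1.5188) x1=(-1.0210, 0.0437, 0.4778) x2=(-0.5272, -0.3154, -1.4306) x3=(-0.2158, 0.6928, 1.3689) x4=(0.1561, -0.8813, -1.6522)
step 9: x0=(0.0264, -1.6672, -1.5121) x1=(-1.0198, 0.0429, 0.4876) x2=(-0.5511, -0.3030, -1.4426) x3=(-0.2154, 0.6943, 1.3661) x4=(0.1631, -0.8800, -1.6514)
step 10: x0=(0.0106, -1.6850, -1.5056) x1=(-1.0186, 0.0422, 0.4975) x2=(-0.5744, -0.2910, -1.4547) x3=(-0.2150, 0.6958, 1.3633) x4=(0.1697, -0.8790, -1.6505)
step 11: x0=(-0.0050, -1.7012, -1.4994) x1=(-1.0173, 0.0415, 0.5073) x2=(-0.5973, -0.2794, -1.4669) x3=(-0.2147, 0.6972, 1.3604) x4=(0.1759, -0.8783, -1.6494)
step 12: x0=(-0.0203, -1.7161, -1.4935) x1=(-1.0160, 0.0409, 0.5172) x2=(-0.6197, -0.2682, -1.4792) x3=(-0.2144, 0.6986, 1.3575) x4=(0.1817, -0.8781, -1.6481)
step 13: x0=(-0.0353, -1.7297, -1.4877) x1=(-1.0147, 0.0402, 0.5271) x2=(-0.6418, -0.2572, -1.4916) x3=(-0.2141, 0.7000, 1.3546) x4=(0.1872, -0.8782, -1.6467)
step 14: x0=(-0.0500, -1.7421, -1.4822) x1=(-1.0134, 0.0396, 0.5370) x2=(-0.6636, -0.2465, -1.5040) x3=(-0.2139, 0.7014, 1.3516) x4=(0.1923, -0.8787, -1.6452)
step 15: x0=(-0.0644, -1.7534, -1.4769) x1=(-1.0120, 0.0390, 0.5470) x2=(-0.6851, -0.2360, -1.5165) x3=(-0.2137, 0.7027, 1.3486) x4=(0.1972, -0.8796, -1.6435)
step 16: x0=(-0.0785, -1.7636, -1.4718) x1=(-1.0106, 0.0384, 0.5569) x2=(-0.7063, -0.2257, -1.5290) x3=(-0.2136, 0.7040, 1.3455) x4=(0.2017, -0.8808, -1.6417)
step 17: x0=(-0.0924, -1.7729, -1.4669) x1=(-1.0092, 0.0378, 0.5669) x2=(-0.7274, -0.2155, -1.5415) x3=(-0.2135, 0.7052, 1.3424) x4=(0.2060, -0.8823, -1.6399)
step 18: x0=(-0.1059, -1.7813, -1.4621) x1=(-1.0078, 0.0373, 0.5770) x2=(-0.7483, -0.2055, -1.5541) x3=(-0.2134, 0.7064, 1.3392) x4=(0.2101, -0.8841, -1.6379)
step 19: x0=(-0.1192, -1.7889, -1.4575) x1=(-1.0063, 0.0368, 0.5870) x2=(-0.7691, -0.1956, -1.5666) x3=(-0.2134, 0.7076, 1.3361) x4=(0.2140, -0.8862, -1.6359)
step 20: x0=(-0.1322, -1.7958, -1.4530) x1=(-1.0047, 0.0363, 0.5971) x2=(-0.7897, -0.1857, -1.5792) x3=(-0.2135, 0.7087, 1.3328) x4=(0.2177, -0.8886, -1.6338)
step 21: x0=(-0.1450, -1.8019, -1.4487) x1=(-1.0032, 0.0359, 0.6072) x2=(-0.8102, -0.1760, -1.5917) x3=(-0.2136, 0.7098, 1.3295) x4=(0.2212, -0.8912, -1.6316)
step 22: x0=(-0.1575, -1.8073, -1.4445) x1=(-1.0016, 0.0354, 0.6174) x2=(-0.8306, -0.1664, -1.6043) x3=(-0.2137, 0.7108, 1.3262) x4=(0.2245, -0.8940, -1.6294)
step 23: x0=(-0.1697, -1.8121, -1.4405) x1=(-1.0000, 0.0350, 0.6276) x2=(-0.8509, -0.1568, -1.6168) x3=(-0.2139, 0.7118, 1.3228) x4=(0.2276, -0.8971, -1.6271)
step 24: x0=(-0.1817, -1.8163, -1.4366) x1=(-0.9983, 0.0347, 0.6378) x2=(-0.8711, -0.1473, -1.6293) x3=(-0.2142, 0.7127, 1.3193) x4=(0.2306, -0.9004, -1.6248)
step 25: x0=(-0.1935, -1.8199, -1.4327) x1=(-0.9966, 0.0344, 0.6481) x2=(-0.8913, -0.1378, -1.6419) x3=(-0.2146, 0.7136, 1.3158) x4=(0.2335, -0.9040, -1.6224)
step 26: x0=(-0.2049, -1.8229, -1.4290) x1=(-0.9948, 0.0341, 0.6584) x2=(-0.9114, -0.1284, -1.6544) x3=(-0.2150, 0.7144, 1.3122) x4=(0.2361, -0.9077, -1.6200)
step 27: x0=(-0.2162, -1.8255, -1.4254) x1=(-0.9930, 0.0339, 0.6687) x2=(-0.9314, -0.1190, -1.6670) x3=(-0.2155, 0.7151, 1.3086) x4=(0.2387, -0.9117, -1.6175)
step 28: x0=(-0.2272, -1.8275, -1.4220) x1=(-0.9911, 0.0337, 0.6791) x2=(-0.9514, -0.1097, -1.6795) x3=(-0.2160, 0.7158, 1.3049) x4=(0.2411, -0.9158, -1.6150)
step 29: x0=(-0.2379, -1.8290, -1.4186) x1=(-0.9892, 0.0335, 0.6895) x2=(-0.9714, -0.1004, -1.6920) x3=(-0.2166, 0.7164, 1.3011) x4=(0.2434, -0.9202, -1.6125)
step 30: x0=(-0.2484, -1.8300, -1.4153) x1=(-0.9873, 0.0334, 0.7000) x2=(-0.9913, -0.0911, -1.7045) x3=(-0.2174, 0.7170, 1.2973) x4=(0.2455, -0.9247, -1.6098)
step 31: x0=(-0.2587, -1.8305, -1.4121) x1=(-0.9852, 0.0334, 0.7105) x2=(-1.0112, -0.0818, -1.7171) x3=(-0.2182, 0.7174, 1.2934) x4=(0.2476, -0.9295, -1.6072)

3.7167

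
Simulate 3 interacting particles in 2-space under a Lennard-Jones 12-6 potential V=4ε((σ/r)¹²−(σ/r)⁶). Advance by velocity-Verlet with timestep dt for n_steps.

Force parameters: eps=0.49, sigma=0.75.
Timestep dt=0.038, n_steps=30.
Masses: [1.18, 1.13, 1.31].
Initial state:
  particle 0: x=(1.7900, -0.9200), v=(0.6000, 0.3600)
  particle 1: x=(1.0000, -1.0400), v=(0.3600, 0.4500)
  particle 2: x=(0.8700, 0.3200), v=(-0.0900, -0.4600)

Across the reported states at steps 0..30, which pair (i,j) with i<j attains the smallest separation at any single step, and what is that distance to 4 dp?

pair (1,2), distance 0.7595

step 0: x0=(1.7900, -0.9200) x1=(1.0000, -1.0400) x2=(0.8700, 0.3200)
step 1: x0=(1.8150, -0.9059) x1=(1.0113, -1.0231) x2=(0.8666, 0.3024)
step 2: x0=(1.8425, -0.8914) x1=(1.0199, -1.0063) x2=(0.8633, 0.2843)
step 3: x0=(1.8708, -0.8766) x1=(1.0276, -0.9892) x2=(0.8602, 0.2659)
step 4: x0=(1.8984, -0.8618) x1=(1.0357, -0.9716) x2=(0.8572, 0.2470)
step 5: x0=(1.9248, -0.8471) x1=(1.0451, -0.9532) x2=(0.8543, 0.2275)
step 6: x0=(1.9496, -0.8325) x1=(1.0559, -0.9340) x2=(0.8516, 0.2073)
step 7: x0=(1.9724, -0.8180) x1=(1.0684, -0.9138) x2=(0.8491, 0.1864)
step 8: x0=(1.9934, -0.8035) x1=(1.0827, -0.8924) x2=(0.8469, 0.1645)
step 9: x0=(2.0123, -0.7892) x1=(1.0986, -0.8697) x2=(0.8449, 0.1416)
step 10: x0=(2.0293, -0.7749) x1=(1.1162, -0.8454) x2=(0.8435, 0.1174)
step 11: x0=(2.0442, -0.7607) x1=(1.1352, -0.8193) x2=(0.8425, 0.0916)
step 12: x0=(2.0572, -0.7465) x1=(1.1556, -0.7912) x2=(0.8421, 0.0642)
step 13: x0=(2.0682, -0.7323) x1=(1.1772, -0.7612) x2=(0.8425, 0.0351)
step 14: x0=(2.0775, -0.7180) x1=(1.2001, -0.7302) x2=(0.8433, 0.0051)
step 15: x0=(2.0851, -0.7037) x1=(1.2254, -0.7010) x2=(0.8436, -0.0233)
step 16: x0=(2.0917, -0.6893) x1=(1.2562, -0.6801) x2=(0.8399, -0.0448)
step 17: x0=(2.0984, -0.6748) x1=(1.2952, -0.6723) x2=(0.8291, -0.0550)
step 18: x0=(2.1089, -0.6601) x1=(1.3366, -0.6730) x2=(0.8129, -0.0580)
step 19: x0=(2.1297, -0.6453) x1=(1.3692, -0.6764) x2=(0.7950, -0.0588)
step 20: x0=(2.1648, -0.6297) x1=(1.3867, -0.6804) x2=(0.7772, -0.0598)
step 21: x0=(2.2082, -0.6136) x1=(1.3944, -0.6840) x2=(0.7604, -0.0616)
step 22: x0=(2.2536, -0.5972) x1=(1.3988, -0.6867) x2=(0.7446, -0.0645)
step 23: x0=(2.2980, -0.5809) x1=(1.4027, -0.6880) x2=(0.7302, -0.0684)
step 24: x0=(2.3406, -0.5648) x1=(1.4070, -0.6877) x2=(0.7170, -0.0736)
step 25: x0=(2.3812, -0.5489) x1=(1.4117, -0.6859) x2=(0.7052, -0.0799)
step 26: x0=(2.4201, -0.5333) x1=(1.4168, -0.6825) x2=(0.6947, -0.0874)
step 27: x0=(2.4573, -0.5178) x1=(1.4220, -0.6775) x2=(0.6856, -0.0959)
step 28: x0=(2.4932, -0.5026) x1=(1.4270, -0.6712) x2=(0.6779, -0.1056)
step 29: x0=(2.5279, -0.4875) x1=(1.4316, -0.6634) x2=(0.6716, -0.1162)
step 30: x0=(2.5616, -0.4726) x1=(1.4356, -0.6543) x2=(0.6668, -0.1279)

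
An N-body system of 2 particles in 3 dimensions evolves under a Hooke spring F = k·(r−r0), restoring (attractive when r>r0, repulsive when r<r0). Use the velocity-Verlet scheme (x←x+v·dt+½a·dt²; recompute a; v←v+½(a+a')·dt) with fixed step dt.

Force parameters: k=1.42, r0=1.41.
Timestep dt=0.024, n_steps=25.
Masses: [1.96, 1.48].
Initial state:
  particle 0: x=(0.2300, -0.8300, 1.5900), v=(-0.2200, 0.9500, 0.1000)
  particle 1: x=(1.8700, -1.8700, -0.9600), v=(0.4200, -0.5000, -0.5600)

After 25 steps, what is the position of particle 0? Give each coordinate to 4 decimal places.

(0.2287, -0.3586, 1.4519)

step 0: x0=(0.2300, -0.8300, 1.5900) x1=(1.8700, -1.8700, -0.9600)
step 1: x0=(0.2249, -0.8073, 1.5921) x1=(1.8798, -1.8818, -0.9730)
step 2: x0=(0.2202, -0.7849, 1.5936) x1=(1.8891, -1.8933, -0.9853)
step 3: x0=(0.2159, -0.7627, 1.5945) x1=(1.8979, -1.9045, -0.9967)
step 4: x0=(0.2120, -0.7408, 1.5948) x1=(1.9062, -1.9153, -1.0073)
step 5: x0=(0.2085, -0.7192, 1.5944) x1=(1.9139, -1.9257, -1.0171)
step 6: x0=(0.2054, -0.6979, 1.5934) x1=(1.9211, -1.9358, -1.0261)
step 7: x0=(0.2028, -0.6769, 1.5918) x1=(1.9277, -1.9454, -1.0342)
step 8: x0=(0.2005, -0.6562, 1.5895) x1=(1.9337, -1.9546, -1.0415)
step 9: x0=(0.1987, -0.6358, 1.5866) x1=(1.9392, -1.9634, -1.0479)
step 10: x0=(0.1973, -0.6157, 1.5831) x1=(1.9442, -1.9718, -1.0534)
step 11: x0=(0.1963, -0.5960, 1.5789) x1=(1.9485, -1.9797, -1.0581)
step 12: x0=(0.1958, -0.5766, 1.5740) x1=(1.9523, -1.9872, -1.0620)
step 13: x0=(0.1957, -0.5576, 1.5685) x1=(1.9556, -1.9942, -1.0649)
step 14: x0=(0.1960, -0.5389, 1.5623) x1=(1.9582, -2.0008, -1.0670)
step 15: x0=(0.1968, -0.5206, 1.5555) x1=(1.9603, -2.0069, -1.0683)
step 16: x0=(0.1980, -0.5026, 1.5481) x1=(1.9617, -2.0124, -1.0687)
step 17: x0=(0.1997, -0.4851, 1.5399) x1=(1.9626, -2.0175, -1.0682)
step 18: x0=(0.2018, -0.4679, 1.5312) x1=(1.9629, -2.0221, -1.0668)
step 19: x0=(0.2043, -0.4511, 1.5218) x1=(1.9627, -2.0261, -1.0646)
step 20: x0=(0.2073, -0.4347, 1.5117) x1=(1.9618, -2.0297, -1.0615)
step 21: x0=(0.2107, -0.4186, 1.5010) x1=(1.9604, -2.0327, -1.0576)
step 22: x0=(0.2145, -0.4030, 1.4897) x1=(1.9584, -2.0352, -1.0529)
step 23: x0=(0.2188, -0.3878, 1.4777) x1=(1.9558, -2.0371, -1.0473)
step 24: x0=(0.2235, -0.3730, 1.4651) x1=(1.9527, -2.0385, -1.0409)
step 25: x0=(0.2287, -0.3586, 1.4519) x1=(1.9489, -2.0394, -1.0336)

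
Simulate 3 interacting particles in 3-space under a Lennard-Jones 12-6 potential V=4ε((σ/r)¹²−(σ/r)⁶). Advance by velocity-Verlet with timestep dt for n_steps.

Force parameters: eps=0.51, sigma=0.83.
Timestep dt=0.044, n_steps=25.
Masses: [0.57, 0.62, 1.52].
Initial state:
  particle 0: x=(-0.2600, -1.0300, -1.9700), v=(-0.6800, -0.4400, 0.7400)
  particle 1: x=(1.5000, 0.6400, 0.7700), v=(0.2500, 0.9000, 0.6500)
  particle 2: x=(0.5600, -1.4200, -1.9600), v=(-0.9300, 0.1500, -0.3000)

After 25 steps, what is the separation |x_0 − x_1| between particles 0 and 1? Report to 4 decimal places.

step 0: x0=(-0.2600, -1.0300, -1.9700) x1=(1.5000, 0.6400, 0.7700) x2=(0.5600, -1.4200, -1.9600)
step 1: x0=(-0.2919, -1.0484, -1.9375) x1=(1.5110, 0.6796, 0.7986) x2=(0.5198, -1.4138, -1.9732)
step 2: x0=(-0.3324, -1.0630, -1.9046) x1=(1.5220, 0.7192, 0.8272) x2=(0.4829, -1.4090, -1.9865)
step 3: x0=(-0.3820, -1.0737, -1.8707) x1=(1.5330, 0.7588, 0.8558) x2=(0.4493, -1.4056, -2.0002)
step 4: x0=(-0.4364, -1.0824, -1.8361) x1=(1.5440, 0.7984, 0.8844) x2=(0.4176, -1.4030, -2.0142)
step 5: x0=(-0.4912, -1.0910, -1.8015) x1=(1.5550, 0.8380, 0.9130) x2=(0.3860, -1.4004, -2.0281)
step 6: x0=(-0.5434, -1.1006, -1.7675) x1=(1.5660, 0.8776, 0.9416) x2=(0.3534, -1.3975, -2.0419)
step 7: x0=(-0.5918, -1.1114, -1.7347) x1=(1.5770, 0.9172, 0.9702) x2=(0.3194, -1.3941, -2.0552)
step 8: x0=(-0.6357, -1.1235, -1.7034) x1=(1.5880, 0.9568, 0.9987) x2=(0.2838, -1.3902, -2.0679)
step 9: x0=(-0.6753, -1.1370, -1.6739) x1=(1.5990, 0.9963, 1.0273) x2=(0.2465, -1.3858, -2.0799)
step 10: x0=(-0.7103, -1.1516, -1.6463) x1=(1.6100, 1.0359, 1.0559) x2=(0.2075, -1.3810, -2.0912)
step 11: x0=(-0.7410, -1.1674, -1.6209) x1=(1.6209, 1.0755, 1.0845) x2=(0.1669, -1.3757, -2.1018)
step 12: x0=(-0.7675, -1.1841, -1.5977) x1=(1.6319, 1.1151, 1.1131) x2=(0.1246, -1.3701, -2.1114)
step 13: x0=(-0.7896, -1.2017, -1.5770) x1=(1.6429, 1.1547, 1.1417) x2=(0.0808, -1.3641, -2.1202)
step 14: x0=(-0.8076, -1.2201, -1.5589) x1=(1.6539, 1.1943, 1.1703) x2=(0.0354, -1.3579, -2.1280)
step 15: x0=(-0.8215, -1.2392, -1.5435) x1=(1.6649, 1.2339, 1.1988) x2=(-0.0115, -1.3514, -2.1347)
step 16: x0=(-0.8315, -1.2588, -1.5310) x1=(1.6759, 1.2735, 1.2274) x2=(-0.0599, -1.3447, -2.1404)
step 17: x0=(-0.8381, -1.2788, -1.5212) x1=(1.6869, 1.3131, 1.2560) x2=(-0.1095, -1.3379, -2.1450)
step 18: x0=(-0.8424, -1.2989, -1.5134) x1=(1.6979, 1.3526, 1.2846) x2=(-0.1601, -1.3310, -2.1490)
step 19: x0=(-0.8465, -1.3191, -1.5057) x1=(1.7089, 1.3922, 1.3132) x2=(-0.2107, -1.3241, -2.1528)
step 20: x0=(-0.8539, -1.3392, -1.4947) x1=(1.7199, 1.4318, 1.3417) x2=(-0.2600, -1.3172, -2.1579)
step 21: x0=(-0.8676, -1.3596, -1.4766) x1=(1.7308, 1.4714, 1.3703) x2=(-0.3070, -1.3102, -2.1657)
step 22: x0=(-0.8875, -1.3806, -1.4509) x1=(1.7418, 1.5110, 1.3989) x2=(-0.3517, -1.3030, -2.1763)
step 23: x0=(-0.9104, -1.4019, -1.4211) x1=(1.7528, 1.5506, 1.4275) x2=(-0.3952, -1.2956, -2.1885)
step 24: x0=(-0.9335, -1.4233, -1.3911) x1=(1.7638, 1.5902, 1.4561) x2=(-0.4387, -1.2882, -2.2007)
step 25: x0=(-0.9551, -1.4443, -1.3636) x1=(1.7748, 1.6297, 1.4846) x2=(-0.4828, -1.2810, -2.2120)

5.0014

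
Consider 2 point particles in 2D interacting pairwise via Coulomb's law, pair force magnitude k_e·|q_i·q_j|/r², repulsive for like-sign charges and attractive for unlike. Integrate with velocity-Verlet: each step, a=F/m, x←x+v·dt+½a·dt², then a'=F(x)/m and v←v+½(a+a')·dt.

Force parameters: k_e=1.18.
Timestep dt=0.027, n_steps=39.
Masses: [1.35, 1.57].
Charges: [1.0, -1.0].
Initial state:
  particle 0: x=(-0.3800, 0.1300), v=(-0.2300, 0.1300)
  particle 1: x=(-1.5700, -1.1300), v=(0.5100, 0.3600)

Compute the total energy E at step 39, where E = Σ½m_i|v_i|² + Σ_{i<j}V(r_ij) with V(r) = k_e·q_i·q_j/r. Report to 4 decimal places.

-0.3263

step 0: x0=(-0.3800, 0.1300) x1=(-1.5700, -1.1300)
step 1: x0=(-0.3863, 0.1334) x1=(-1.5562, -1.1202)
step 2: x0=(-0.3927, 0.1367) x1=(-1.5422, -1.1103)
step 3: x0=(-0.3993, 0.1398) x1=(-1.5281, -1.1002)
step 4: x0=(-0.4060, 0.1428) x1=(-1.5139, -1.0900)
step 5: x0=(-0.4129, 0.1455) x1=(-1.4995, -1.0797)
step 6: x0=(-0.4200, 0.1481) x1=(-1.4851, -1.0692)
step 7: x0=(-0.4272, 0.1505) x1=(-1.4704, -1.0585)
step 8: x0=(-0.4345, 0.1528) x1=(-1.4557, -1.0477)
step 9: x0=(-0.4421, 0.1548) x1=(-1.4408, -1.0367)
step 10: x0=(-0.4498, 0.1566) x1=(-1.4257, -1.0255)
step 11: x0=(-0.4577, 0.1582) x1=(-1.4105, -1.0141)
step 12: x0=(-0.4657, 0.1596) x1=(-1.3951, -1.0026)
step 13: x0=(-0.4739, 0.1608) x1=(-1.3796, -0.9909)
step 14: x0=(-0.4824, 0.1617) x1=(-1.3640, -0.9790)
step 15: x0=(-0.4910, 0.1624) x1=(-1.3481, -0.9668)
step 16: x0=(-0.4998, 0.1629) x1=(-1.3321, -0.9545)
step 17: x0=(-0.5088, 0.1631) x1=(-1.3160, -0.9419)
step 18: x0=(-0.5179, 0.1630) x1=(-1.2996, -0.9291)
step 19: x0=(-0.5273, 0.1626) x1=(-1.2831, -0.9160)
step 20: x0=(-0.5370, 0.1619) x1=(-1.2664, -0.9027)
step 21: x0=(-0.5468, 0.1609) x1=(-1.2496, -0.8891)
step 22: x0=(-0.5568, 0.1596) x1=(-1.2325, -0.8752)
step 23: x0=(-0.5671, 0.1579) x1=(-1.2152, -0.8610)
step 24: x0=(-0.5776, 0.1559) x1=(-1.1977, -0.8465)
step 25: x0=(-0.5884, 0.1534) x1=(-1.1801, -0.8317)
step 26: x0=(-0.5994, 0.1506) x1=(-1.1622, -0.8165)
step 27: x0=(-0.6106, 0.1473) x1=(-1.1441, -0.8009)
step 28: x0=(-0.6221, 0.1435) x1=(-1.1257, -0.7850)
step 29: x0=(-0.6339, 0.1393) x1=(-1.1072, -0.7686)
step 30: x0=(-0.6460, 0.1345) x1=(-1.0884, -0.7517)
step 31: x0=(-0.6584, 0.1291) x1=(-1.0693, -0.7343)
step 32: x0=(-0.6710, 0.1231) x1=(-1.0500, -0.7164)
step 33: x0=(-0.6840, 0.1164) x1=(-1.0304, -0.6979)
step 34: x0=(-0.6973, 0.1089) x1=(-1.0105, -0.6788)
step 35: x0=(-0.7109, 0.1007) x1=(-0.9904, -0.6589)
step 36: x0=(-0.7249, 0.0915) x1=(-0.9700, -0.6383)
step 37: x0=(-0.7392, 0.0813) x1=(-0.9492, -0.6168)
step 38: x0=(-0.7538, 0.0699) x1=(-0.9282, -0.5943)
step 39: x0=(-0.7688, 0.0573) x1=(-0.9069, -0.5707)
step 0 velocities: v0=(-0.2300, 0.1300) v1=(0.5100, 0.3600)
step 0: KE=0.3530, PE=-0.6809, E=-0.3278
step 39 velocities: v0=(-0.5611, -0.4966) v1=(0.7947, 0.8988)
step 39: KE=1.5090, PE=-1.8353, E=-0.3263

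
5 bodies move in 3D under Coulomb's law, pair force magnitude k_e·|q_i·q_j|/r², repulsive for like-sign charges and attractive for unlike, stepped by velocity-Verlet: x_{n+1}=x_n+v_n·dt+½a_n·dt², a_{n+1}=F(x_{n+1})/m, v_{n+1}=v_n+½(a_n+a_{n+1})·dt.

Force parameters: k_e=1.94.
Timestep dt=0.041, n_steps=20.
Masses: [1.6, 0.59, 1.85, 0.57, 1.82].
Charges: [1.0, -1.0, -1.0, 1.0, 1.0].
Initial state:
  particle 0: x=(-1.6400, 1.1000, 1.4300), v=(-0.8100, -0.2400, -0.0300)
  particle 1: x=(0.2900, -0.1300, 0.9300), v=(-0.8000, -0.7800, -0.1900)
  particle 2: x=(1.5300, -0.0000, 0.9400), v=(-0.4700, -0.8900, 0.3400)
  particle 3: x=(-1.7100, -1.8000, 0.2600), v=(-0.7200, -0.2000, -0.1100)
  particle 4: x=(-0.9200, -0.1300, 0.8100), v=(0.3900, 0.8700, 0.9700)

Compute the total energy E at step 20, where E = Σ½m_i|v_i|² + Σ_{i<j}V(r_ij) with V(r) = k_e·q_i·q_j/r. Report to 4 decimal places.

step 0: x0=(-1.6400, 1.1000, 1.4300) x1=(0.2900, -0.1300, 0.9300) x2=(1.5300, -0.0000, 0.9400) x3=(-1.7100, -1.8000, 0.2600) x4=(-0.9200, -0.1300, 0.8100)
step 1: x0=(-1.6732, 1.0905, 1.4289) x1=(0.2529, -0.1621, 0.9220) x2=(1.5110, -0.0364, 0.9539) x3=(-1.7394, -1.8088, 0.2553) x4=(-0.9030, -0.0944, 0.8498)
step 2: x0=(-1.7063, 1.0815, 1.4282) x1=(0.2068, -0.1943, 0.9137) x2=(1.4926, -0.0728, 0.9679) x3=(-1.7684, -1.8187, 0.2502) x4=(-0.8838, -0.0591, 0.8895)
step 3: x0=(-1.7395, 1.0732, 1.4277) x1=(0.1515, -0.2262, 0.9052) x2=(1.4747, -0.1090, 0.9819) x3=(-1.7971, -1.8295, 0.2448) x4=(-0.8622, -0.0242, 0.9290)
step 4: x0=(-1.7727, 1.0655, 1.4275) x1=(0.0867, -0.2573, 0.8966) x2=(1.4571, -0.1452, 0.9959) x3=(-1.8253, -1.8413, 0.2390) x4=(-0.8379, 0.0101, 0.9685)
step 5: x0=(-1.8061, 1.0584, 1.4276) x1=(0.0118, -0.2869, 0.8883) x2=(1.4400, -0.1813, 1.0100) x3=(-1.8531, -1.8538, 0.2330) x4=(-0.8108, 0.0435, 1.0076)
step 6: x0=(-1.8396, 1.0519, 1.4279) x1=(-0.0735, -0.3142, 0.8807) x2=(1.4231, -0.2173, 1.0241) x3=(-1.8803, -1.8671, 0.2267) x4=(-0.7806, 0.0758, 1.0463)
step 7: x0=(-1.8734, 1.0458, 1.4284) x1=(-0.1697, -0.3377, 0.8745) x2=(1.4063, -0.2531, 1.0383) x3=(-1.9070, -1.8809, 0.2201) x4=(-0.7471, 0.1066, 1.0844)
step 8: x0=(-1.9074, 1.0402, 1.4290) x1=(-0.2769, -0.3556, 0.8708) x2=(1.3897, -0.2889, 1.0526) x3=(-1.9331, -1.8952, 0.2134) x4=(-0.7101, 0.1352, 1.1215)
step 9: x0=(-1.9416, 1.0349, 1.4298) x1=(-0.3945, -0.3656, 0.8708) x2=(1.3731, -0.3246, 1.0670) x3=(-1.9585, -1.9099, 0.2065) x4=(-0.6697, 0.1609, 1.1573)
step 10: x0=(-1.9760, 1.0300, 1.4307) x1=(-0.5207, -0.3655, 0.8762) x2=(1.3564, -0.3602, 1.0814) x3=(-1.9833, -1.9249, 0.1995) x4=(-0.6265, 0.1831, 1.1913)
step 11: x0=(-2.0106, 1.0253, 1.4317) x1=(-0.6522, -0.3539, 0.8880) x2=(1.3395, -0.3957, 1.0958) x3=(-2.0074, -1.9401, 0.1924) x4=(-0.5814, 0.2012, 1.2230)
step 12: x0=(-2.0453, 1.0207, 1.4326) x1=(-0.7854, -0.3310, 0.9064) x2=(1.3225, -0.4310, 1.1104) x3=(-2.0307, -1.9553, 0.1853) x4=(-0.5358, 0.2155, 1.2526)
step 13: x0=(-2.0802, 1.0162, 1.4336) x1=(-0.9173, -0.2989, 0.9304) x2=(1.3052, -0.4662, 1.1250) x3=(-2.0534, -1.9705, 0.1782) x4=(-0.4903, 0.2266, 1.2803)
step 14: x0=(-2.1151, 1.0117, 1.4345) x1=(-1.0466, -0.2598, 0.9587) x2=(1.2876, -0.5013, 1.1396) x3=(-2.0755, -1.9856, 0.1712) x4=(-0.4456, 0.2353, 1.3066)
step 15: x0=(-2.1500, 1.0070, 1.4353) x1=(-1.1733, -0.2158, 0.9901) x2=(1.2696, -0.5362, 1.1543) x3=(-2.0970, -2.0006, 0.1642) x4=(-0.4015, 0.2423, 1.3318)
step 16: x0=(-2.1848, 1.0021, 1.4360) x1=(-1.2978, -0.1682, 1.0237) x2=(1.2512, -0.5709, 1.1690) x3=(-2.1179, -2.0153, 0.1574) x4=(-0.3580, 0.2481, 1.3564)
step 17: x0=(-2.2195, 0.9968, 1.4366) x1=(-1.4208, -0.1178, 1.0589) x2=(1.2324, -0.6054, 1.1838) x3=(-2.1384, -2.0299, 0.1508) x4=(-0.3148, 0.2531, 1.3805)
step 18: x0=(-2.2539, 0.9910, 1.4369) x1=(-1.5430, -0.0649, 1.0954) x2=(1.2132, -0.6397, 1.1986) x3=(-2.1584, -2.0442, 0.1442) x4=(-0.2717, 0.2573, 1.4043)
step 19: x0=(-2.2880, 0.9846, 1.4371) x1=(-1.6650, -0.0095, 1.1329) x2=(1.1934, -0.6738, 1.2134) x3=(-2.1781, -2.0583, 0.1378) x4=(-0.2286, 0.2610, 1.4278)
step 20: x0=(-2.3217, 0.9773, 1.4369) x1=(-1.7874, 0.0487, 1.1714) x2=(1.1731, -0.7075, 1.2284) x3=(-2.1976, -2.0721, 0.1316) x4=(-0.1853, 0.2642, 1.4512)
step 0 velocities: v0=(-0.8100, -0.2400, -0.0300) v1=(-0.8000, -0.7800, -0.1900) v2=(-0.4700, -0.8900, 0.3400) v3=(-0.7200, -0.2000, -0.1100) v4=(0.3900, 0.8700, 0.9700)
step 0: KE=3.8406, PE=-0.5905, E=3.2501
step 20 velocities: v0=(-0.8148, -0.1929, -0.0079) v1=(-2.9967, 1.4603, 0.9514) v2=(-0.5009, -0.8192, 0.3646) v3=(-0.4711, -0.3358, -0.1503) v4=(1.0598, 0.0729, 0.5682)
step 20: KE=6.5046, PE=-3.2518, E=3.2528

3.2528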